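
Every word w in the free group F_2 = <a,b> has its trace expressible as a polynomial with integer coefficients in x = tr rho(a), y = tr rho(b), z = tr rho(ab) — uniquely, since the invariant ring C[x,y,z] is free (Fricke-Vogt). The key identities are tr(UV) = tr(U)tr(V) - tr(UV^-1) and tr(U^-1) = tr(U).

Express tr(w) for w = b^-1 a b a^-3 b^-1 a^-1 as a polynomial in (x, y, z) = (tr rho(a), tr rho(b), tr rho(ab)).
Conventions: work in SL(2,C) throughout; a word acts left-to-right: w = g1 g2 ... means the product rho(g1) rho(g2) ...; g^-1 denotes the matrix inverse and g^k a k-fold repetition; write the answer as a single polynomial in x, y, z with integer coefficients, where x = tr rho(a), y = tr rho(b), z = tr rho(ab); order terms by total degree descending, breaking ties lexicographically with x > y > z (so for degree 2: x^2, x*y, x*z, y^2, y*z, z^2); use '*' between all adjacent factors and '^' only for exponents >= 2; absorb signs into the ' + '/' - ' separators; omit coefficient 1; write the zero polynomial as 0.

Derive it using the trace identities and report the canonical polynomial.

-x^3*y*z^2 + x^4*z + x^2*y^2*z + x^2*z^3 + x*y*z^2 - 4*x^2*z - y^2*z - z^3 - x*y + 3*z

reduce: tr(a^-1) = tr(a) = x
tr(a^-2) = tr(a^-1) * tr(a) - tr(1)  (eliminate a^-1) = x^2 - 2
reduce: tr(a^-3) = tr(a^-2) * tr(a) - tr(a^-1)  (eliminate a^-1) = x^3 - 3*x
so tr(a^-1 b) = tr(b) * tr(a) - tr(b a)  (eliminate a^-1) = x*y - z
reduce: tr(b a^-2) = tr(a^-1 b) * tr(a) - tr(a^-1 b a)  (eliminate a^-1) = x^2*y - x*z - y
tr(b a b) = tr(b) * tr(a b) - tr(a)  (reduce the b square) = y*z - x
reduce: tr(b a b a) = tr(b a) * tr(b a) - tr(1)  (split on b) = z^2 - 2
tr(b a b a^-1) = tr(b a b) * tr(a) - tr(b a b a)  (eliminate a^-1) = x*y*z - x^2 - z^2 + 2
so tr(b a b a^-2) = tr(b a b a^-1) * tr(a) - tr(b a b)  (eliminate a^-1) = x^2*y*z - x^3 - x*z^2 - y*z + 3*x
so tr(a b a) = tr(a) * tr(b a) - tr(b)  (reduce the a square) = x*z - y
reduce: tr(b a b a b) = tr(b) * tr(a b a b) - tr(a b a)  (reduce the b square) = y*z^2 - x*z - y
tr(b a b a b a) = tr(b a b a) * tr(b a) - tr(a b)  (split on b) = z^3 - 3*z
so tr(b a b a b a^-1) = tr(b a b a b) * tr(a) - tr(b a b a b a)  (eliminate a^-1) = x*y*z^2 - x^2*z - z^3 - x*y + 3*z
tr(a^-2 b a b a b) = tr(b a b a b a^-1) * tr(a) - tr(b a b a b)  (eliminate a^-1) = x^2*y*z^2 - x^3*z - x*z^3 - x^2*y - y*z^2 + 4*x*z + y
reduce: tr(a b a b a^-3 b) = tr(a^-2 b a b a b) * tr(a) - tr(a^-2 b a b a b a)  (eliminate a^-1) = x^3*y*z^2 - x^4*z - x^2*z^3 - x^3*y - 2*x*y*z^2 + 5*x^2*z + z^3 + 2*x*y - 3*z
reduce: tr(b a b a^-3 b^-1 a) = tr(a b a b a^-3) * tr(b) - tr(a b a b a^-3 b)  (eliminate b^-1) = -x^3*y*z^2 + x^4*z + x^2*y^2*z + x^2*z^3 + x*y*z^2 - 5*x^2*z - y^2*z - z^3 + x*y + 3*z
tr(a b a^-3 b^-1 a^-1 b) = tr(b a b a^-3 b^-1) * tr(a) - tr(b a b a^-3 b^-1 a)  (eliminate a^-1) = x^3*y*z^2 - x^4*z - x^2*y^2*z - x^2*z^3 + x^3*y - x*y*z^2 + 4*x^2*z + y^2*z + z^3 - 2*x*y - 3*z
tr(b^-1 a b a^-3 b^-1 a^-1) = tr(a b a^-3 b^-1 a^-1) * tr(b) - tr(a b a^-3 b^-1 a^-1 b)  (eliminate b^-1) = -x^3*y*z^2 + x^4*z + x^2*y^2*z + x^2*z^3 + x*y*z^2 - 4*x^2*z - y^2*z - z^3 - x*y + 3*z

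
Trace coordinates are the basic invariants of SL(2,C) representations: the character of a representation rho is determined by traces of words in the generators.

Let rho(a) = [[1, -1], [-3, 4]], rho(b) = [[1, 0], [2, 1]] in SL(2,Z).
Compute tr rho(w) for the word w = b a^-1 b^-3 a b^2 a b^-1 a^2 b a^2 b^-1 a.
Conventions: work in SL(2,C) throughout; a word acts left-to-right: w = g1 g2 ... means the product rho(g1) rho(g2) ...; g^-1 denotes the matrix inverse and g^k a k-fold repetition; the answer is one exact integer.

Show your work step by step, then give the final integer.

28994

rho(b) = [[1, 0], [2, 1]]
... * rho(a^-1) = [[4, 1], [3, 1]]  ->  [[4, 1], [11, 3]]
... * rho(b^-1) = [[1, 0], [-2, 1]]  ->  [[2, 1], [5, 3]]
... * rho(b^-1) = [[1, 0], [-2, 1]]  ->  [[0, 1], [-1, 3]]
... * rho(b^-1) = [[1, 0], [-2, 1]]  ->  [[-2, 1], [-7, 3]]
... * rho(a) = [[1, -1], [-3, 4]]  ->  [[-5, 6], [-16, 19]]
... * rho(b) = [[1, 0], [2, 1]]  ->  [[7, 6], [22, 19]]
... * rho(b) = [[1, 0], [2, 1]]  ->  [[19, 6], [60, 19]]
... * rho(a) = [[1, -1], [-3, 4]]  ->  [[1, 5], [3, 16]]
... * rho(b^-1) = [[1, 0], [-2, 1]]  ->  [[-9, 5], [-29, 16]]
... * rho(a) = [[1, -1], [-3, 4]]  ->  [[-24, 29], [-77, 93]]
... * rho(a) = [[1, -1], [-3, 4]]  ->  [[-111, 140], [-356, 449]]
... * rho(b) = [[1, 0], [2, 1]]  ->  [[169, 140], [542, 449]]
... * rho(a) = [[1, -1], [-3, 4]]  ->  [[-251, 391], [-805, 1254]]
... * rho(a) = [[1, -1], [-3, 4]]  ->  [[-1424, 1815], [-4567, 5821]]
... * rho(b^-1) = [[1, 0], [-2, 1]]  ->  [[-5054, 1815], [-16209, 5821]]
... * rho(a) = [[1, -1], [-3, 4]]  ->  [[-10499, 12314], [-33672, 39493]]
tr = -10499 + 39493 = 28994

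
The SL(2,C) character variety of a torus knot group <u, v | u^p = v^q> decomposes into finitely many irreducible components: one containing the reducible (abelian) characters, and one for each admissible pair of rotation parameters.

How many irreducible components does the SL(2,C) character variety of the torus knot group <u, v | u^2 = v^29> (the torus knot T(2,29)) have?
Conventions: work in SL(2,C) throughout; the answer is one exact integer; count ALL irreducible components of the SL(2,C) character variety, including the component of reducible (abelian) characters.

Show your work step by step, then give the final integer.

15

In the torus knot group T(2,29), u^2 = v^29 is central, so an irreducible representation sends it to +I or -I (Schur).
On an irreducible component, tr(u) is locked at 2*cos(pi*alpha/2) for some alpha in 1..1, and tr(v) at 2*cos(pi*beta/29) for some beta in 1..28.
Consistency of u^2 = (-1)^alpha I with v^29 = (-1)^beta I forces alpha = beta (mod 2).
count pairs: odd alpha (1 choices) x odd beta (14), plus even alpha (0) x even beta (14): 1*14 + 0*14 = 14.
components with irreducible characters: 14; plus the single component of reducible (abelian) characters: total 15.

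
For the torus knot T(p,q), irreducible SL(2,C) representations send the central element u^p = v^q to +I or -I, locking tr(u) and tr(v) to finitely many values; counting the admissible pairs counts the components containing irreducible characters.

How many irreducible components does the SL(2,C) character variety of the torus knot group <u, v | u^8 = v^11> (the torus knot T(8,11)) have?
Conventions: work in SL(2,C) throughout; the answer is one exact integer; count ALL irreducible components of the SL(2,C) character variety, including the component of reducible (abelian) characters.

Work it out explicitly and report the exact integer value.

36

Gamma = < u, v | u^8 = v^11 > (torus knot T(8,11)); the central element u^8 = v^11 acts as +I or -I in any irreducible SL(2,C) representation.
So on each irreducible component the traces are pinned: tr(u) = 2*cos(pi*alpha/8) with 1 <= alpha <= 7, tr(v) = 2*cos(pi*beta/11) with 1 <= beta <= 10.
The two central values (-1)^alpha I and (-1)^beta I must be the same matrix, so alpha and beta share a parity.
count pairs: odd alpha (4 choices) x odd beta (5), plus even alpha (3) x even beta (5): 4*5 + 3*5 = 35.
Total: 35 irreducible-character components + 1 reducible (abelian) component = 36.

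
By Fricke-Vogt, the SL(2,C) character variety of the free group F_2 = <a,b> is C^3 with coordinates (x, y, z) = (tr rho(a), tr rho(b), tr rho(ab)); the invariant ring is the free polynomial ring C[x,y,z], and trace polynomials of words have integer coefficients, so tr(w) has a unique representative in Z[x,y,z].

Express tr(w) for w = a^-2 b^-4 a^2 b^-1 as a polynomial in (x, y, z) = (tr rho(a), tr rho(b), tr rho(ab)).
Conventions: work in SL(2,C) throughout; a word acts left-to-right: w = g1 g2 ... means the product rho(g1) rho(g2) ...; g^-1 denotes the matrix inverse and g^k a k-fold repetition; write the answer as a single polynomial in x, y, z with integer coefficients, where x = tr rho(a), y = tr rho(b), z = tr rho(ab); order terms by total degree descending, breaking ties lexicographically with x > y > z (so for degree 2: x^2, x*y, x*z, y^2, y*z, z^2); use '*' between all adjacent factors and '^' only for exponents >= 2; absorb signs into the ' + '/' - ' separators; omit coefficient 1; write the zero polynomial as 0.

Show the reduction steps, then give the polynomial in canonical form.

x^3*y^4*z - x^4*y^3 - x^2*y^5 - x^2*y^3*z^2 - 2*x^3*y^2*z + 2*x^4*y + 6*x^2*y^3 + 2*x^2*y*z^2 + y^5 - 8*x^2*y - 5*y^3 + 5*y

next, tr(a^2) = tr(a) * tr(a) - tr(1)  (reduce the a square) = x^2 - 2
next, tr(a^2 b) = tr(a) * tr(b a) - tr(b)  (reduce the a square) = x*z - y
next, tr(a^2 b^-1) = tr(a^2) * tr(b) - tr(a^2 b)  (eliminate b^-1) = x^2*y - x*z - y
and tr(b^-1 a^2 b^-1) = tr(a^2 b^-1) * tr(b) - tr(a^2)  (eliminate b^-1) = x^2*y^2 - x*y*z - x^2 - y^2 + 2
next, tr(b^-2 a^2 b^-1) = tr(b^-1 a^2 b^-1) * tr(b) - tr(b^-1 a^2)  (eliminate b^-1) = x^2*y^3 - x*y^2*z - 2*x^2*y - y^3 + x*z + 3*y
tr(b^-3 a^2 b^-1) = tr(b^-2 a^2 b^-1) * tr(b) - tr(b^-2 a^2)  (eliminate b^-1) = x^2*y^4 - x*y^3*z - 3*x^2*y^2 - y^4 + 2*x*y*z + x^2 + 4*y^2 - 2
tr(b^-4 a^2 b^-1) = tr(b^-3 a^2 b^-1) * tr(b) - tr(b^-3 a^2)  (eliminate b^-1) = x^2*y^5 - x*y^4*z - 4*x^2*y^3 - y^5 + 3*x*y^2*z + 3*x^2*y + 5*y^3 - x*z - 5*y
tr(a^3) = tr(a) * tr(a^2) - tr(a)  (reduce the a square) = x^3 - 3*x
and tr(a^3 b) = tr(a) * tr(b a^2) - tr(b a)  (reduce the a square) = x^2*z - x*y - z
next, tr(a b^-1 a^2) = tr(a^3) * tr(b) - tr(a^3 b)  (eliminate b^-1) = x^3*y - x^2*z - 2*x*y + z
next, tr(b a b a) = tr(b a) * tr(b a) - tr(1)  (split on b) = z^2 - 2
next, tr(b a b) = tr(b) * tr(a b) - tr(a)  (reduce the b square) = y*z - x
tr(a^2 b a b) = tr(a) * tr(b a b a) - tr(b a b)  (reduce the a square) = x*z^2 - y*z - x
and tr(a b^-1 a^2 b) = tr(a^2 b a) * tr(b) - tr(a^2 b a b)  (eliminate b^-1) = x^2*y*z - x*y^2 - x*z^2 + x
next, tr(a^2 b^-1 a b^-1) = tr(a b^-1 a^2) * tr(b) - tr(a b^-1 a^2 b)  (eliminate b^-1) = x^3*y^2 - 2*x^2*y*z - x*y^2 + x*z^2 + y*z - x
tr(a^2 b^-1 a b^-2) = tr(a^2 b^-1 a b^-1) * tr(b) - tr(a^2 b^-1 a)  (eliminate b^-1) = x^3*y^3 - 2*x^2*y^2*z - x^3*y - x*y^3 + x*y*z^2 + x^2*z + y^2*z + x*y - z
tr(b^-3 a^2 b^-1 a) = tr(a^2 b^-1 a b^-2) * tr(b) - tr(a^2 b^-1 a b^-1)  (eliminate b^-1) = x^3*y^4 - 2*x^2*y^3*z - 2*x^3*y^2 - x*y^4 + x*y^2*z^2 + 3*x^2*y*z + y^3*z + 2*x*y^2 - x*z^2 - 2*y*z + x
tr(b^-4 a^2 b^-1 a) = tr(b^-3 a^2 b^-1 a) * tr(b) - tr(b^-3 a^2 b^-1 a b)  (eliminate b^-1) = x^3*y^5 - 2*x^2*y^4*z - 3*x^3*y^3 - x*y^5 + x*y^3*z^2 + 5*x^2*y^2*z + y^4*z + x^3*y + 3*x*y^3 - 2*x*y*z^2 - x^2*z - 3*y^2*z + z
tr(a^-1 b^-4 a^2 b^-1) = tr(b^-4 a^2 b^-1) * tr(a) - tr(b^-4 a^2 b^-1 a)  (eliminate a^-1) = x^2*y^4*z - x^3*y^3 - x*y^3*z^2 - 2*x^2*y^2*z - y^4*z + 2*x^3*y + 2*x*y^3 + 2*x*y*z^2 + 3*y^2*z - 5*x*y - z
tr(a^-2 b^-4 a^2 b^-1) = tr(a^-1 b^-4 a^2 b^-1) * tr(a) - tr(a^-1 b^-4 a^2 b^-1 a)  (eliminate a^-1) = x^3*y^4*z - x^4*y^3 - x^2*y^5 - x^2*y^3*z^2 - 2*x^3*y^2*z + 2*x^4*y + 6*x^2*y^3 + 2*x^2*y*z^2 + y^5 - 8*x^2*y - 5*y^3 + 5*y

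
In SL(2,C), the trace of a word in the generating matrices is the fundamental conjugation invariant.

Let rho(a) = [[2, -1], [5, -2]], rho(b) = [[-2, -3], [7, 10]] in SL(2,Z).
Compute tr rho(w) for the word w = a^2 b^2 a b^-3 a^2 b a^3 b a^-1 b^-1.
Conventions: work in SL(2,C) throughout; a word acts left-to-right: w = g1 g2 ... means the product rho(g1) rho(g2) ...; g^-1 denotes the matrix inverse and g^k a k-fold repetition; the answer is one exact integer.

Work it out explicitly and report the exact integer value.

800768

rho(a) = [[2, -1], [5, -2]]
... * rho(a) = [[2, -1], [5, -2]]  ->  [[-1, 0], [0, -1]]
... * rho(b) = [[-2, -3], [7, 10]]  ->  [[2, 3], [-7, -10]]
... * rho(b) = [[-2, -3], [7, 10]]  ->  [[17, 24], [-56, -79]]
... * rho(a) = [[2, -1], [5, -2]]  ->  [[154, -65], [-507, 214]]
... * rho(b^-1) = [[10, 3], [-7, -2]]  ->  [[1995, 592], [-6568, -1949]]
... * rho(b^-1) = [[10, 3], [-7, -2]]  ->  [[15806, 4801], [-52037, -15806]]
... * rho(b^-1) = [[10, 3], [-7, -2]]  ->  [[124453, 37816], [-409728, -124499]]
... * rho(a) = [[2, -1], [5, -2]]  ->  [[437986, -200085], [-1441951, 658726]]
... * rho(a) = [[2, -1], [5, -2]]  ->  [[-124453, -37816], [409728, 124499]]
... * rho(b) = [[-2, -3], [7, 10]]  ->  [[-15806, -4801], [52037, 15806]]
... * rho(a) = [[2, -1], [5, -2]]  ->  [[-55617, 25408], [183104, -83649]]
... * rho(a) = [[2, -1], [5, -2]]  ->  [[15806, 4801], [-52037, -15806]]
... * rho(a) = [[2, -1], [5, -2]]  ->  [[55617, -25408], [-183104, 83649]]
... * rho(b) = [[-2, -3], [7, 10]]  ->  [[-289090, -420931], [951751, 1385802]]
... * rho(a^-1) = [[-2, 1], [-5, 2]]  ->  [[2682835, -1130952], [-8832512, 3723355]]
... * rho(b^-1) = [[10, 3], [-7, -2]]  ->  [[34745014, 10310409], [-114388605, -33944246]]
tr = 34745014 + -33944246 = 800768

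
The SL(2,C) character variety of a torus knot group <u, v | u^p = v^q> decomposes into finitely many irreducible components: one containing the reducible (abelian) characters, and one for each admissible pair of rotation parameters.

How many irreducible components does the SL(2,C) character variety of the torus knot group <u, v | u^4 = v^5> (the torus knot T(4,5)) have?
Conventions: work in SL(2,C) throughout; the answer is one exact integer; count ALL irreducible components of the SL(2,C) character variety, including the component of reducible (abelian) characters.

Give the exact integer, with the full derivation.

7

For T(4,5): irreducibility forces the central element u^4 = v^5 to one of +I, -I.
So on each irreducible component the traces are pinned: tr(u) = 2*cos(pi*alpha/4) with 1 <= alpha <= 3, tr(v) = 2*cos(pi*beta/5) with 1 <= beta <= 4.
The two central values (-1)^alpha I and (-1)^beta I must be the same matrix, so alpha and beta share a parity.
Counting: 2 odd alphas x 2 odd betas + 1 even alphas x 2 even betas = 4 + 2 = 6.
That is 6 components of irreducible characters, and with the reducible (abelian) component the total is 7.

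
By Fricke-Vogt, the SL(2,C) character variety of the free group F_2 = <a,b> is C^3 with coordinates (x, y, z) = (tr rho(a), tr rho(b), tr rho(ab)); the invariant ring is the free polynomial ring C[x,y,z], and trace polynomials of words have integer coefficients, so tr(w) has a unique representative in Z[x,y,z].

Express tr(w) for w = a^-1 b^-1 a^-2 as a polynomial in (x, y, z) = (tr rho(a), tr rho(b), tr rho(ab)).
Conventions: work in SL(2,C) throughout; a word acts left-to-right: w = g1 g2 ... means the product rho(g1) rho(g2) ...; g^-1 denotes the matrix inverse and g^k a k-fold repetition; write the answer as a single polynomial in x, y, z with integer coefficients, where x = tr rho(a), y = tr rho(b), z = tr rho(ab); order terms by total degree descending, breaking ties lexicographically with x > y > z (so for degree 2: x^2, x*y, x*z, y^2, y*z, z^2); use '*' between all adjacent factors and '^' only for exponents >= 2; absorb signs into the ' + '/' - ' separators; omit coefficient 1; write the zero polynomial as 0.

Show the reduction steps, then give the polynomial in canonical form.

x^2*z - x*y - z

next, tr(a^-1) = tr(a) = x
next, tr(a^-2) = tr(a^-1) * tr(a) - tr(1)   [inverse elimination on a] = x^2 - 2
and tr(a^-3) = tr(a^-2) * tr(a) - tr(a^-1)   [inverse elimination on a] = x^3 - 3*x
tr(b a^-1) = tr(b) * tr(a) - tr(b a)   [inverse elimination on a] = x*y - z
tr(b a^-2) = tr(b a^-1) * tr(a) - tr(b)   [inverse elimination on a] = x^2*y - x*z - y
and tr(a^-3 b) = tr(b a^-2) * tr(a) - tr(b a^-1)   [inverse elimination on a] = x^3*y - x^2*z - 2*x*y + z
tr(a^-1 b^-1 a^-2) = tr(a^-3) * tr(b) - tr(a^-3 b)   [inverse elimination on b] = x^2*z - x*y - z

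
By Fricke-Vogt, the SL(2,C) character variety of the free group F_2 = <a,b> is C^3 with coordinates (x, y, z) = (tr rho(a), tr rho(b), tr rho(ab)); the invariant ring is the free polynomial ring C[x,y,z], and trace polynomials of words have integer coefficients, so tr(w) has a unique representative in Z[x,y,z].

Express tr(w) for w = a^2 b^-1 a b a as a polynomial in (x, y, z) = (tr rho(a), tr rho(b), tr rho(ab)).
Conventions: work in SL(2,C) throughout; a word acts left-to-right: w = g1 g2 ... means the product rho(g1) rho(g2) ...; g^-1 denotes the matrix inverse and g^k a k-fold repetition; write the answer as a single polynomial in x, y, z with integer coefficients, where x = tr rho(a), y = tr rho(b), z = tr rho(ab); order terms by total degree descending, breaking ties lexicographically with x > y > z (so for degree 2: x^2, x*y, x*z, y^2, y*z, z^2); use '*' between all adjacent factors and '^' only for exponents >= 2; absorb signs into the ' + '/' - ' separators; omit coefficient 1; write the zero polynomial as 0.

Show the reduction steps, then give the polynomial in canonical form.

tr(b a^2) = tr(a) * tr(b a) - tr(b) = x*z - y
so tr(a b a^2) = tr(a) * tr(b a^2) - tr(b a) = x^2*z - x*y - z
reduce: tr(a b a^3) = tr(a) * tr(a b a^2) - tr(a b a) = x^3*z - x^2*y - 2*x*z + y
tr(b a b a) = tr(a b) * tr(a b) - tr(1)   [split at repeated a] = z^2 - 2
so tr(b a b) = tr(b) * tr(a b) - tr(a) = y*z - x
tr(a b a b a) = tr(a) * tr(b a b a) - tr(b a b) = x*z^2 - y*z - x
tr(a b a^3 b) = tr(a) * tr(a b a b a) - tr(a b a b) = x^2*z^2 - x*y*z - x^2 - z^2 + 2
reduce: tr(a^2 b^-1 a b a) = tr(a b a^3) * tr(b) - tr(a b a^3 b) = x^3*y*z - x^2*y^2 - x^2*z^2 - x*y*z + x^2 + y^2 + z^2 - 2

x^3*y*z - x^2*y^2 - x^2*z^2 - x*y*z + x^2 + y^2 + z^2 - 2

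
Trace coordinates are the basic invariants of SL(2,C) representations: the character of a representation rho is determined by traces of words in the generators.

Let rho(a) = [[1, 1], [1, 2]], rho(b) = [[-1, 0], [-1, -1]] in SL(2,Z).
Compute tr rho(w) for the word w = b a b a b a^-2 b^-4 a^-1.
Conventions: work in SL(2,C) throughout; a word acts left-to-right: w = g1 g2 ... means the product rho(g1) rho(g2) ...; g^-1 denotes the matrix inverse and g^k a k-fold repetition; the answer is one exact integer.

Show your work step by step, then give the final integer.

74

rho(b) = [[-1, 0], [-1, -1]]
... * rho(a) = [[1, 1], [1, 2]]  ->  [[-1, -1], [-2, -3]]
... * rho(b) = [[-1, 0], [-1, -1]]  ->  [[2, 1], [5, 3]]
... * rho(a) = [[1, 1], [1, 2]]  ->  [[3, 4], [8, 11]]
... * rho(b) = [[-1, 0], [-1, -1]]  ->  [[-7, -4], [-19, -11]]
... * rho(a^-1) = [[2, -1], [-1, 1]]  ->  [[-10, 3], [-27, 8]]
... * rho(a^-1) = [[2, -1], [-1, 1]]  ->  [[-23, 13], [-62, 35]]
... * rho(b^-1) = [[-1, 0], [1, -1]]  ->  [[36, -13], [97, -35]]
... * rho(b^-1) = [[-1, 0], [1, -1]]  ->  [[-49, 13], [-132, 35]]
... * rho(b^-1) = [[-1, 0], [1, -1]]  ->  [[62, -13], [167, -35]]
... * rho(b^-1) = [[-1, 0], [1, -1]]  ->  [[-75, 13], [-202, 35]]
... * rho(a^-1) = [[2, -1], [-1, 1]]  ->  [[-163, 88], [-439, 237]]
tr = -163 + 237 = 74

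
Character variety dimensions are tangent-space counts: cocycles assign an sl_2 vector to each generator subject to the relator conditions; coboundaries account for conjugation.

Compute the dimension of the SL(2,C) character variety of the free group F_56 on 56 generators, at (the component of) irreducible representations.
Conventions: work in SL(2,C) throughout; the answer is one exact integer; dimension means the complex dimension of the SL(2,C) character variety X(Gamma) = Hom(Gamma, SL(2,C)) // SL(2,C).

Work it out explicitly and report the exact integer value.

Here Gamma is free of rank 56 — no relator constrains a cocycle.
So Z^1 = (sl_2)^56 in full: dim Z^1 = 168.
Irreducibility makes the coboundary map sl_2 -> Z^1 injective (trivial centralizer), so dim B^1 = 3.
Therefore dim X = 168 - 3 = 165.

165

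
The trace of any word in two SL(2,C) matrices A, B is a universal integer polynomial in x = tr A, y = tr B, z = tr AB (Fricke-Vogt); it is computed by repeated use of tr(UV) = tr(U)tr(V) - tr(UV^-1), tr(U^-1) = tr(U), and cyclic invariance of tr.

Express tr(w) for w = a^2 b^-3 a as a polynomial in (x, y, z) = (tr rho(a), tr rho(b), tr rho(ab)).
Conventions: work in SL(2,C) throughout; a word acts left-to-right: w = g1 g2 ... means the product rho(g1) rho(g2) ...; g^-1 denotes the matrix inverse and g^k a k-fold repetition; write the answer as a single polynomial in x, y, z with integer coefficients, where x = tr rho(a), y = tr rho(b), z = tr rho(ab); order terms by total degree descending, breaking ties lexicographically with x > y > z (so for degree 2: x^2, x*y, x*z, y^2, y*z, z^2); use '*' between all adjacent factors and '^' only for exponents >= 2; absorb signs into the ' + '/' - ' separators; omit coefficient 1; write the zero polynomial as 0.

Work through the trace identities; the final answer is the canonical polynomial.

x^3*y^3 - x^2*y^2*z - 2*x^3*y - 2*x*y^3 + x^2*z + y^2*z + 5*x*y - z

tr(a^2) = tr(a) * tr(a) - tr(1)   [square of a] = x^2 - 2
tr(a^3) = tr(a) * tr(a^2) - tr(a)   [square of a] = x^3 - 3*x
tr(a b a) = tr(a) * tr(b a) - tr(b)   [square of a] = x*z - y
tr(a^3 b) = tr(a) * tr(a b a) - tr(a b)   [square of a] = x^2*z - x*y - z
tr(b^-1 a^3) = tr(a^3) * tr(b) - tr(a^3 b)   [inverse elimination on b] = x^3*y - x^2*z - 2*x*y + z
tr(a^3 b^-2) = tr(b^-1 a^3) * tr(b) - tr(b^-1 a^3 b)   [inverse elimination on b] = x^3*y^2 - x^2*y*z - x^3 - 2*x*y^2 + y*z + 3*x
tr(a^2 b^-3 a) = tr(a^3 b^-2) * tr(b) - tr(a^3 b^-1)   [inverse elimination on b] = x^3*y^3 - x^2*y^2*z - 2*x^3*y - 2*x*y^3 + x^2*z + y^2*z + 5*x*y - z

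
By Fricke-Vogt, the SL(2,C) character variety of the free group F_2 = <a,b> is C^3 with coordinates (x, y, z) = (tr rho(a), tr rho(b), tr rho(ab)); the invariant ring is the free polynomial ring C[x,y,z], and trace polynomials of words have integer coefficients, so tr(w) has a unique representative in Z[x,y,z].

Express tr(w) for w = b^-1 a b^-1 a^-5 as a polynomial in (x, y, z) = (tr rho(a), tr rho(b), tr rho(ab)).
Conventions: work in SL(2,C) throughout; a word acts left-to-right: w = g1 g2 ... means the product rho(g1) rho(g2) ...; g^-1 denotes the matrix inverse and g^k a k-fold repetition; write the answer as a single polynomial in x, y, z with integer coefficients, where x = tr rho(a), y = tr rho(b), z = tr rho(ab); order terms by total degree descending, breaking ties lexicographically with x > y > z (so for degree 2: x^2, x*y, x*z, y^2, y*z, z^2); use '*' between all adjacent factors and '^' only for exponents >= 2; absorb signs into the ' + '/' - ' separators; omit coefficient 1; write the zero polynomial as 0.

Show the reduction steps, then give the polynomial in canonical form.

and tr(a^-1) = tr(a) = x
next, tr(a^-2) = tr(a^-1) * tr(a) - tr(1)   [inverse elimination on a] = x^2 - 2
and tr(a^-3) = tr(a^-2) * tr(a) - tr(a^-1)   [inverse elimination on a] = x^3 - 3*x
next, tr(b a^-1) = tr(b) * tr(a) - tr(b a)   [inverse elimination on a] = x*y - z
next, tr(b a^-2) = tr(b a^-1) * tr(a) - tr(b)   [inverse elimination on a] = x^2*y - x*z - y
tr(a^-3 b) = tr(b a^-2) * tr(a) - tr(b a^-1)   [inverse elimination on a] = x^3*y - x^2*z - 2*x*y + z
next, tr(b^-1 a^-3) = tr(a^-3) * tr(b) - tr(a^-3 b)   [inverse elimination on b] = x^2*z - x*y - z
next, tr(b^-1 a^-2) = tr(a^-1 b^-1) * tr(a) - tr(a^-1 b^-1 a)   [inverse elimination on a] = x*z - y
and tr(a^-4 b^-1) = tr(b^-1 a^-3) * tr(a) - tr(b^-1 a^-2)   [inverse elimination on a] = x^3*z - x^2*y - 2*x*z + y
next, tr(a b a b) = tr(b a) * tr(b a) - tr(1)   [split at a repeated b] = z^2 - 2
tr(b^-1 a b a) = tr(a b a) * tr(b) - tr(a b a b)   [inverse elimination on b] = x*y*z - y^2 - z^2 + 2
tr(a^-1 b^-1 a b) = tr(b^-1 a b) * tr(a) - tr(b^-1 a b a)   [inverse elimination on a] = -x*y*z + x^2 + y^2 + z^2 - 2
tr(a^-2 b^-1 a b) = tr(a^-1 b^-1 a b) * tr(a) - tr(a^-1 b^-1 a b a)   [inverse elimination on a] = -x^2*y*z + x^3 + x*y^2 + x*z^2 - 3*x
and tr(b^-1 a b a^-3) = tr(a^-2 b^-1 a b) * tr(a) - tr(a^-2 b^-1 a b a)   [inverse elimination on a] = -x^3*y*z + x^4 + x^2*y^2 + x^2*z^2 + x*y*z - 4*x^2 - y^2 - z^2 + 2
next, tr(b^-1 a b a^-4) = tr(b^-1 a b a^-3) * tr(a) - tr(b^-1 a b a^-2)   [inverse elimination on a] = -x^4*y*z + x^5 + x^3*y^2 + x^3*z^2 + 2*x^2*y*z - 5*x^3 - 2*x*y^2 - 2*x*z^2 + 5*x
and tr(a^-5 b^-1 a b) = tr(b^-1 a b a^-4) * tr(a) - tr(b^-1 a b a^-3)   [inverse elimination on a] = -x^5*y*z + x^6 + x^4*y^2 + x^4*z^2 + 3*x^3*y*z - 6*x^4 - 3*x^2*y^2 - 3*x^2*z^2 - x*y*z + 9*x^2 + y^2 + z^2 - 2
and tr(b^-1 a b^-1 a^-5) = tr(a^-5 b^-1 a) * tr(b) - tr(a^-5 b^-1 a b)   [inverse elimination on b] = x^5*y*z - x^6 - x^4*y^2 - x^4*z^2 - 2*x^3*y*z + 6*x^4 + 2*x^2*y^2 + 3*x^2*z^2 - x*y*z - 9*x^2 - z^2 + 2

x^5*y*z - x^6 - x^4*y^2 - x^4*z^2 - 2*x^3*y*z + 6*x^4 + 2*x^2*y^2 + 3*x^2*z^2 - x*y*z - 9*x^2 - z^2 + 2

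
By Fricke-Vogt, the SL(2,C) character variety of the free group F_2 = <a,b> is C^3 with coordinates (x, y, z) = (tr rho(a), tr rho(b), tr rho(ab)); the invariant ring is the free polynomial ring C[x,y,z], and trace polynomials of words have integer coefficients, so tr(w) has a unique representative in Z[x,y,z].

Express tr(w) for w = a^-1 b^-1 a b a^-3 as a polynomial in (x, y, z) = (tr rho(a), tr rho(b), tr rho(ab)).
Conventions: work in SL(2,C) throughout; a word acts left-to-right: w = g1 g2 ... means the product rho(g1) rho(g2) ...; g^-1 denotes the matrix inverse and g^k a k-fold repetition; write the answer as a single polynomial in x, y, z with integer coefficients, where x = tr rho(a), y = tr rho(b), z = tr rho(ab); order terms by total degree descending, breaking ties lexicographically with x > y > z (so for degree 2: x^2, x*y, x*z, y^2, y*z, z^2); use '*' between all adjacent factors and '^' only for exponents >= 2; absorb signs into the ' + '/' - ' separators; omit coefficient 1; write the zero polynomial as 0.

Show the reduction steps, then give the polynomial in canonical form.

-x^4*y*z + x^5 + x^3*y^2 + x^3*z^2 + 2*x^2*y*z - 5*x^3 - 2*x*y^2 - 2*x*z^2 + 5*x

trace(a^-1 b) = trace(b) * trace(a) - trace(b a)   [inverse elimination on a] = x*y - z
trace(b a^-2) = trace(a^-1 b) * trace(a) - trace(a^-1 b a)   [inverse elimination on a] = x^2*y - x*z - y
trace(b a b) = trace(b) * trace(a b) - trace(a)   [square of b] = y*z - x
trace(b a b a) = trace(a b) * trace(a b) - trace(1)   [split at a repeated a] = z^2 - 2
trace(a^-1 b a b) = trace(b a b) * trace(a) - trace(b a b a)   [inverse elimination on a] = x*y*z - x^2 - z^2 + 2
trace(a^-2 b a b) = trace(a^-1 b a b) * trace(a) - trace(a^-1 b a b a)   [inverse elimination on a] = x^2*y*z - x^3 - x*z^2 - y*z + 3*x
trace(a b a^-3 b) = trace(a^-2 b a b) * trace(a) - trace(a^-2 b a b a)   [inverse elimination on a] = x^3*y*z - x^4 - x^2*z^2 - 2*x*y*z + 4*x^2 + z^2 - 2
trace(b^-1 a b a^-3) = trace(a b a^-3) * trace(b) - trace(a b a^-3 b)   [inverse elimination on b] = -x^3*y*z + x^4 + x^2*y^2 + x^2*z^2 + x*y*z - 4*x^2 - y^2 - z^2 + 2
trace(b^-1 a b a^-2) = trace(a b a^-2) * trace(b) - trace(a b a^-2 b)   [inverse elimination on b] = -x^2*y*z + x^3 + x*y^2 + x*z^2 - 3*x
trace(a^-1 b^-1 a b a^-3) = trace(b^-1 a b a^-3) * trace(a) - trace(b^-1 a b a^-2)   [inverse elimination on a] = -x^4*y*z + x^5 + x^3*y^2 + x^3*z^2 + 2*x^2*y*z - 5*x^3 - 2*x*y^2 - 2*x*z^2 + 5*x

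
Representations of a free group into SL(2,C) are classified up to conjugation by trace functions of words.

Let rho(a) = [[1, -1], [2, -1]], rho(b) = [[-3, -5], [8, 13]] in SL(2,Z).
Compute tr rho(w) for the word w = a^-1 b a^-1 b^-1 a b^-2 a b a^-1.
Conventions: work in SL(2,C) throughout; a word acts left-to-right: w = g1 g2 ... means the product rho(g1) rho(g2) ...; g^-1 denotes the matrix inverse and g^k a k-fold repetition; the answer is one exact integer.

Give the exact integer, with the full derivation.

-4256834

rho(a^-1) = [[-1, 1], [-2, 1]]
... * rho(b) = [[-3, -5], [8, 13]]  ->  [[11, 18], [14, 23]]
... * rho(a^-1) = [[-1, 1], [-2, 1]]  ->  [[-47, 29], [-60, 37]]
... * rho(b^-1) = [[13, 5], [-8, -3]]  ->  [[-843, -322], [-1076, -411]]
... * rho(a) = [[1, -1], [2, -1]]  ->  [[-1487, 1165], [-1898, 1487]]
... * rho(b^-1) = [[13, 5], [-8, -3]]  ->  [[-28651, -10930], [-36570, -13951]]
... * rho(b^-1) = [[13, 5], [-8, -3]]  ->  [[-285023, -110465], [-363802, -140997]]
... * rho(a) = [[1, -1], [2, -1]]  ->  [[-505953, 395488], [-645796, 504799]]
... * rho(b) = [[-3, -5], [8, 13]]  ->  [[4681763, 7671109], [5975780, 9791367]]
... * rho(a^-1) = [[-1, 1], [-2, 1]]  ->  [[-20023981, 12352872], [-25558514, 15767147]]
tr = -20023981 + 15767147 = -4256834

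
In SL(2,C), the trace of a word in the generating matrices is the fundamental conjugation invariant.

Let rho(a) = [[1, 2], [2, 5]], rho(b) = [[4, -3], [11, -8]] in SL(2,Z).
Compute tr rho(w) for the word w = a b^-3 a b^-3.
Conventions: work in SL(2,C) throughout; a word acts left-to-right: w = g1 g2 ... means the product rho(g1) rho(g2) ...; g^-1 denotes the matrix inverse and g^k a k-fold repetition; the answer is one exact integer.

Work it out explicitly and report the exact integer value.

1294

rho(a) = [[1, 2], [2, 5]]
... * rho(b^-1) = [[-8, 3], [-11, 4]]  ->  [[-30, 11], [-71, 26]]
... * rho(b^-1) = [[-8, 3], [-11, 4]]  ->  [[119, -46], [282, -109]]
... * rho(b^-1) = [[-8, 3], [-11, 4]]  ->  [[-446, 173], [-1057, 410]]
... * rho(a) = [[1, 2], [2, 5]]  ->  [[-100, -27], [-237, -64]]
... * rho(b^-1) = [[-8, 3], [-11, 4]]  ->  [[1097, -408], [2600, -967]]
... * rho(b^-1) = [[-8, 3], [-11, 4]]  ->  [[-4288, 1659], [-10163, 3932]]
... * rho(b^-1) = [[-8, 3], [-11, 4]]  ->  [[16055, -6228], [38052, -14761]]
tr = 16055 + -14761 = 1294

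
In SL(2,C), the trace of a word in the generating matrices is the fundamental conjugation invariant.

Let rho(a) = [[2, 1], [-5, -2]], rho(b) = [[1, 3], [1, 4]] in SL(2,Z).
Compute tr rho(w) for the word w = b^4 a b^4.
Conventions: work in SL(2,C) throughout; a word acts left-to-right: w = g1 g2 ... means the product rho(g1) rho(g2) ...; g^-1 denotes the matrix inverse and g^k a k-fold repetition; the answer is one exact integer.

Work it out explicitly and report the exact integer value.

rho(b) = [[1, 3], [1, 4]]
... * rho(b) = [[1, 3], [1, 4]]  ->  [[4, 15], [5, 19]]
... * rho(b) = [[1, 3], [1, 4]]  ->  [[19, 72], [24, 91]]
... * rho(b) = [[1, 3], [1, 4]]  ->  [[91, 345], [115, 436]]
... * rho(a) = [[2, 1], [-5, -2]]  ->  [[-1543, -599], [-1950, -757]]
... * rho(b) = [[1, 3], [1, 4]]  ->  [[-2142, -7025], [-2707, -8878]]
... * rho(b) = [[1, 3], [1, 4]]  ->  [[-9167, -34526], [-11585, -43633]]
... * rho(b) = [[1, 3], [1, 4]]  ->  [[-43693, -165605], [-55218, -209287]]
... * rho(b) = [[1, 3], [1, 4]]  ->  [[-209298, -793499], [-264505, -1002802]]
tr = -209298 + -1002802 = -1212100

-1212100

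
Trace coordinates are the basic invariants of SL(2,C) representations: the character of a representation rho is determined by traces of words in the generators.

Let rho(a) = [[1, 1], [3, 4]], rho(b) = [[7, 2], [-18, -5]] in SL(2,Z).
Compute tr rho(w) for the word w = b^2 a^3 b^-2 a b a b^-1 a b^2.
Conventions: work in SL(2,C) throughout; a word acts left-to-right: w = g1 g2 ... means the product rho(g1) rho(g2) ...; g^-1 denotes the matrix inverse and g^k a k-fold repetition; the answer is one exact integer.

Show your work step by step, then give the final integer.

rho(b) = [[7, 2], [-18, -5]]
... * rho(b) = [[7, 2], [-18, -5]]  ->  [[13, 4], [-36, -11]]
... * rho(a) = [[1, 1], [3, 4]]  ->  [[25, 29], [-69, -80]]
... * rho(a) = [[1, 1], [3, 4]]  ->  [[112, 141], [-309, -389]]
... * rho(a) = [[1, 1], [3, 4]]  ->  [[535, 676], [-1476, -1865]]
... * rho(b^-1) = [[-5, -2], [18, 7]]  ->  [[9493, 3662], [-26190, -10103]]
... * rho(b^-1) = [[-5, -2], [18, 7]]  ->  [[18451, 6648], [-50904, -18341]]
... * rho(a) = [[1, 1], [3, 4]]  ->  [[38395, 45043], [-105927, -124268]]
... * rho(b) = [[7, 2], [-18, -5]]  ->  [[-542009, -148425], [1495335, 409486]]
... * rho(a) = [[1, 1], [3, 4]]  ->  [[-987284, -1135709], [2723793, 3133279]]
... * rho(b^-1) = [[-5, -2], [18, 7]]  ->  [[-15506342, -5975395], [42780057, 16485367]]
... * rho(a) = [[1, 1], [3, 4]]  ->  [[-33432527, -39407922], [92236158, 108721525]]
... * rho(b) = [[7, 2], [-18, -5]]  ->  [[475314907, 130174556], [-1311334344, -359135309]]
... * rho(b) = [[7, 2], [-18, -5]]  ->  [[984062341, 299757034], [-2714904846, -826992143]]
tr = 984062341 + -826992143 = 157070198

157070198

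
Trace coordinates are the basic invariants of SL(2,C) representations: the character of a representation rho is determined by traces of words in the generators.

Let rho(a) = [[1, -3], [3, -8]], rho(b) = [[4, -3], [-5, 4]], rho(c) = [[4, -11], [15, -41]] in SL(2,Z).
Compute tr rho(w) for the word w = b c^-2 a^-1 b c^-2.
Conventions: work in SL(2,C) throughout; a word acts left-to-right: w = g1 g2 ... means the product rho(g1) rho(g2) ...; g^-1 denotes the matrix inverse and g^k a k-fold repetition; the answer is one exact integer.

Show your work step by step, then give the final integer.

-270241013

rho(b) = [[4, -3], [-5, 4]]
... * rho(c^-1) = [[-41, 11], [-15, 4]]  ->  [[-119, 32], [145, -39]]
... * rho(c^-1) = [[-41, 11], [-15, 4]]  ->  [[4399, -1181], [-5360, 1439]]
... * rho(a^-1) = [[-8, 3], [-3, 1]]  ->  [[-31649, 12016], [38563, -14641]]
... * rho(b) = [[4, -3], [-5, 4]]  ->  [[-186676, 143011], [227457, -174253]]
... * rho(c^-1) = [[-41, 11], [-15, 4]]  ->  [[5508551, -1481392], [-6711942, 1805015]]
... * rho(c^-1) = [[-41, 11], [-15, 4]]  ->  [[-203629711, 54668493], [248114397, -66611302]]
tr = -203629711 + -66611302 = -270241013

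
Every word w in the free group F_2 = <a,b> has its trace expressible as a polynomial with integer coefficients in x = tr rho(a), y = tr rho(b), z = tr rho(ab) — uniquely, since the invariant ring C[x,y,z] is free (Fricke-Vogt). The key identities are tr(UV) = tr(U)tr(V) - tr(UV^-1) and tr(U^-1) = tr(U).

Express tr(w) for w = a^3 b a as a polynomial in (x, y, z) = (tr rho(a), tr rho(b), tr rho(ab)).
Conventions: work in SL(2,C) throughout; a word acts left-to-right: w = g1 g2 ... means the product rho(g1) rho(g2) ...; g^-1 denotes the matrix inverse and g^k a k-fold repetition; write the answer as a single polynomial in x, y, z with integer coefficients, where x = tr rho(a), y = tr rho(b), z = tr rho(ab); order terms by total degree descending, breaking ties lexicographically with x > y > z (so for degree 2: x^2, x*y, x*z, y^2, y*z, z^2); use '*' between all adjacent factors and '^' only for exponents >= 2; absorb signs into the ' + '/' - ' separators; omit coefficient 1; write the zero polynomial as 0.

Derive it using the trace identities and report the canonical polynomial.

reduce: trace(b a^2) = trace(a)*trace(b a) - trace(b) = x*z - y
trace(a^2 b a) = trace(a)*trace(b a^2) - trace(b a) = x^2*z - x*y - z
reduce: trace(a^3 b a) = trace(a)*trace(a^2 b a) - trace(a^2 b) = x^3*z - x^2*y - 2*x*z + y

x^3*z - x^2*y - 2*x*z + y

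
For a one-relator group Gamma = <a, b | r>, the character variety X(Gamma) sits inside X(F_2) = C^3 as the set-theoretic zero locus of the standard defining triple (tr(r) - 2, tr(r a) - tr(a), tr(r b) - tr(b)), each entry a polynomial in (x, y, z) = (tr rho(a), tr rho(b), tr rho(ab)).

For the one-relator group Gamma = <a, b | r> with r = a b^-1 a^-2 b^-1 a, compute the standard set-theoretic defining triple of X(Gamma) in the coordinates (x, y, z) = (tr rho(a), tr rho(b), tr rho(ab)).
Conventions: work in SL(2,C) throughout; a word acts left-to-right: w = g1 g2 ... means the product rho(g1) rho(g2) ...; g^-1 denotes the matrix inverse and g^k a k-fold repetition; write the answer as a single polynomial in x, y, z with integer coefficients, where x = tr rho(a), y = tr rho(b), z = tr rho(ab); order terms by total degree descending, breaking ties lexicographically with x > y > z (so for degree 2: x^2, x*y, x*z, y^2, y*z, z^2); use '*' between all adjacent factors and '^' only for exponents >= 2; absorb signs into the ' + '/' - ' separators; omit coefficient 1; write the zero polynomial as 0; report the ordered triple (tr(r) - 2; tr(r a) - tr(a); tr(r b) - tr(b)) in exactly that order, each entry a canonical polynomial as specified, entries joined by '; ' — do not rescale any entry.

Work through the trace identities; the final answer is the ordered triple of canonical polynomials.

x^3*y*z - x^4 - x^2*y^2 - x^2*z^2 + 4*x^2 + y^2 - 4; x^4*y*z - x^5 - x^3*y^2 - x^3*z^2 - x^2*y*z + 5*x^3 + 2*x*y^2 + x*z^2 - y*z - 6*x; x^2*y*z^2 - x^3*z - 2*x*y^2*z - x*z^3 + x^2*y + y^3 + y*z^2 + 4*x*z - 4*y

so trace(a^2) = trace(a) * trace(a) - trace(1)  (reduce the a square) = x^2 - 2
trace(a^2 b) = trace(a) * trace(b a) - trace(b)  (reduce the a square) = x*z - y
trace(a^2 b^-1) = trace(a^2) * trace(b) - trace(a^2 b)  (eliminate b^-1) = x^2*y - x*z - y
trace(b^-1 a^2 b^-1) = trace(a^2 b^-1) * trace(b) - trace(a^2)  (eliminate b^-1) = x^2*y^2 - x*y*z - x^2 - y^2 + 2
trace(a^3) = trace(a) * trace(a^2) - trace(a)  (reduce the a square) = x^3 - 3*x
reduce: trace(a^3 b) = trace(a) * trace(a b a) - trace(a b)  (reduce the a square) = x^2*z - x*y - z
reduce: trace(a b^-1 a^2) = trace(a^3) * trace(b) - trace(a^3 b)  (eliminate b^-1) = x^3*y - x^2*z - 2*x*y + z
so trace(b a b a) = trace(b a) * trace(b a) - trace(1)  (split on b) = z^2 - 2
trace(b a b) = trace(b) * trace(a b) - trace(a)  (reduce the b square) = y*z - x
so trace(a^2 b a b) = trace(a) * trace(b a b a) - trace(b a b)  (reduce the a square) = x*z^2 - y*z - x
so trace(a b^-1 a^2 b) = trace(a^2 b a) * trace(b) - trace(a^2 b a b)  (eliminate b^-1) = x^2*y*z - x*y^2 - x*z^2 + x
trace(b^-1 a^2 b^-1 a) = trace(a b^-1 a^2) * trace(b) - trace(a b^-1 a^2 b)  (eliminate b^-1) = x^3*y^2 - 2*x^2*y*z - x*y^2 + x*z^2 + y*z - x
so trace(a^-1 b^-1 a^2 b^-1) = trace(b^-1 a^2 b^-1) * trace(a) - trace(b^-1 a^2 b^-1 a)  (eliminate a^-1) = x^2*y*z - x^3 - x*z^2 - y*z + 3*x
trace(a b^-1 a^-2 b^-1 a) = trace(a^-1 b^-1 a^2 b^-1) * trace(a) - trace(a^-1 b^-1 a^2 b^-1 a)  (eliminate a^-1) = x^3*y*z - x^4 - x^2*y^2 - x^2*z^2 + 4*x^2 + y^2 - 2
reduce: trace(a b^-1) = trace(a) * trace(b) - trace(a b) = x*y - z
trace(b a^3 b) = trace(b) * trace(a^3 b) - trace(a^3) = x^2*y*z - x^3 - x*y^2 - y*z + 3*x
so trace(b a^3 b a) = trace(a) * trace(b a b a^2) - trace(b a b a) = x^2*z^2 - x*y*z - x^2 - z^2 + 2
reduce: trace(a^-1 b a^3 b) = trace(b a^3 b) * trace(a) - trace(b a^3 b a) = x^3*y*z - x^4 - x^2*y^2 - x^2*z^2 + 4*x^2 + z^2 - 2
reduce: trace(b a^3 b^-1 a^-1) = trace(a^-1 b a^3) * trace(b) - trace(a^-1 b a^3 b) = -x^3*y*z + x^4 + x^2*y^2 + x^2*z^2 + x*y*z - 4*x^2 - y^2 - z^2 + 2
trace(a^3 b^-1 a^-2 b) = trace(b a^3 b^-1 a^-1) * trace(a) - trace(b a^3 b^-1) = -x^4*y*z + x^5 + x^3*y^2 + x^3*z^2 + x^2*y*z - 5*x^3 - x*y^2 - x*z^2 + 5*x
trace(a b^-1 a^-2 b^-1 a^2) = trace(a^3 b^-1 a^-2) * trace(b) - trace(a^3 b^-1 a^-2 b) = x^4*y*z - x^5 - x^3*y^2 - x^3*z^2 - x^2*y*z + 5*x^3 + 2*x*y^2 + x*z^2 - y*z - 5*x
trace(b^-1 a b a) = trace(a b a) * trace(b) - trace(a b a b) = x*y*z - y^2 - z^2 + 2
trace(b^-1 a b a b^-1) = trace(b^-1 a b a) * trace(b) - trace(b^-1 a b a b) = x*y^2*z - y^3 - y*z^2 - x*z + 3*y
trace(a b a b a b) = trace(a b a b) * trace(a b) - trace(b a) = z^3 - 3*z
so trace(a b a b^-1 a b) = trace(a b a b a) * trace(b) - trace(a b a b a b) = x*y*z^2 - y^2*z - z^3 - x*y + 3*z
trace(b^-1 a b a b^-1 a) = trace(a b a b^-1 a) * trace(b) - trace(a b a b^-1 a b) = x^2*y^2*z - x*y^3 - 2*x*y*z^2 + y^2*z + z^3 + 2*x*y - 3*z
reduce: trace(a^-1 b^-1 a b a b^-1) = trace(b^-1 a b a b^-1) * trace(a) - trace(b^-1 a b a b^-1 a) = x*y*z^2 - x^2*z - y^2*z - z^3 + x*y + 3*z
reduce: trace(a b^-1 a^-2 b^-1 a b) = trace(a^-1 b^-1 a b a b^-1) * trace(a) - trace(a^-1 b^-1 a b a b^-1 a) = x^2*y*z^2 - x^3*z - 2*x*y^2*z - x*z^3 + x^2*y + y^3 + y*z^2 + 4*x*z - 3*y
assemble the triple (trace(r) - 2; trace(r a) - x; trace(r b) - y)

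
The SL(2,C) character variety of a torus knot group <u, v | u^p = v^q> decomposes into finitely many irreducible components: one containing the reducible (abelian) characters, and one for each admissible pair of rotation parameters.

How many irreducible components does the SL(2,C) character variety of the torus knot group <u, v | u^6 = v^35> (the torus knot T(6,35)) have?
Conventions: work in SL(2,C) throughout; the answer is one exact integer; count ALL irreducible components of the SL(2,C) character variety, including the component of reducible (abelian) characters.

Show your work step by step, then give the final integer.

86

Gamma = < u, v | u^6 = v^35 > (torus knot T(6,35)); the central element u^6 = v^35 acts as +I or -I in any irreducible SL(2,C) representation.
So on each irreducible component the traces are pinned: tr(u) = 2*cos(pi*alpha/6) with 1 <= alpha <= 5, tr(v) = 2*cos(pi*beta/35) with 1 <= beta <= 34.
Consistency of u^6 = (-1)^alpha I with v^35 = (-1)^beta I forces alpha = beta (mod 2).
count pairs: odd alpha (3 choices) x odd beta (17), plus even alpha (2) x even beta (17): 3*17 + 2*17 = 85.
components with irreducible characters: 85; plus the single component of reducible (abelian) characters: total 86.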